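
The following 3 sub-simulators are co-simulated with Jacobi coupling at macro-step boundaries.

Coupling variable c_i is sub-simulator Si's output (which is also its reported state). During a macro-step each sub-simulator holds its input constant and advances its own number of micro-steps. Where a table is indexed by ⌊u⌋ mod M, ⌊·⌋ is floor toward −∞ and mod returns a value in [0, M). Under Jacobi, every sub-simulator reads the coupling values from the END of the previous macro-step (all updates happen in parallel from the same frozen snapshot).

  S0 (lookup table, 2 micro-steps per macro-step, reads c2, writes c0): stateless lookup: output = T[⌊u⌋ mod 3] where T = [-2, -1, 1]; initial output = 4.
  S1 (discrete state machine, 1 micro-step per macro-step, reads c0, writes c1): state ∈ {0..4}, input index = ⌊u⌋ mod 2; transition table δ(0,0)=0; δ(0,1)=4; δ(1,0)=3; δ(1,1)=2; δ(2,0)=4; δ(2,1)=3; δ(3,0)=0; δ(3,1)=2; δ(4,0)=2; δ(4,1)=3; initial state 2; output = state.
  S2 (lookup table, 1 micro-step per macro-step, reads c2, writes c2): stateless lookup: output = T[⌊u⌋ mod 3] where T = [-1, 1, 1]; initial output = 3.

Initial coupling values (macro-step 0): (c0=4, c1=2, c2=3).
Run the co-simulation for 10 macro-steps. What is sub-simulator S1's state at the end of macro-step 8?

S1 state at macro-step 8 = 2

macro 1: S0 reads c2=3 → after 2×micro: -2; S1 reads c0=4 → after 1×micro: 4; S2 reads c2=3 → after 1×micro: -1 ⇒ (c0=-2, c1=4, c2=-1)
macro 2: S0 reads c2=-1 → after 2×micro: 1; S1 reads c0=-2 → after 1×micro: 2; S2 reads c2=-1 → after 1×micro: 1 ⇒ (c0=1, c1=2, c2=1)
macro 3: S0 reads c2=1 → after 2×micro: -1; S1 reads c0=1 → after 1×micro: 3; S2 reads c2=1 → after 1×micro: 1 ⇒ (c0=-1, c1=3, c2=1)
macro 4: S0 reads c2=1 → after 2×micro: -1; S1 reads c0=-1 → after 1×micro: 2; S2 reads c2=1 → after 1×micro: 1 ⇒ (c0=-1, c1=2, c2=1)
macro 5: S0 reads c2=1 → after 2×micro: -1; S1 reads c0=-1 → after 1×micro: 3; S2 reads c2=1 → after 1×micro: 1 ⇒ (c0=-1, c1=3, c2=1)
macro 6: S0 reads c2=1 → after 2×micro: -1; S1 reads c0=-1 → after 1×micro: 2; S2 reads c2=1 → after 1×micro: 1 ⇒ (c0=-1, c1=2, c2=1)
macro 7: S0 reads c2=1 → after 2×micro: -1; S1 reads c0=-1 → after 1×micro: 3; S2 reads c2=1 → after 1×micro: 1 ⇒ (c0=-1, c1=3, c2=1)
macro 8: S0 reads c2=1 → after 2×micro: -1; S1 reads c0=-1 → after 1×micro: 2; S2 reads c2=1 → after 1×micro: 1 ⇒ (c0=-1, c1=2, c2=1)
macro 9: S0 reads c2=1 → after 2×micro: -1; S1 reads c0=-1 → after 1×micro: 3; S2 reads c2=1 → after 1×micro: 1 ⇒ (c0=-1, c1=3, c2=1)
macro 10: S0 reads c2=1 → after 2×micro: -1; S1 reads c0=-1 → after 1×micro: 2; S2 reads c2=1 → after 1×micro: 1 ⇒ (c0=-1, c1=2, c2=1)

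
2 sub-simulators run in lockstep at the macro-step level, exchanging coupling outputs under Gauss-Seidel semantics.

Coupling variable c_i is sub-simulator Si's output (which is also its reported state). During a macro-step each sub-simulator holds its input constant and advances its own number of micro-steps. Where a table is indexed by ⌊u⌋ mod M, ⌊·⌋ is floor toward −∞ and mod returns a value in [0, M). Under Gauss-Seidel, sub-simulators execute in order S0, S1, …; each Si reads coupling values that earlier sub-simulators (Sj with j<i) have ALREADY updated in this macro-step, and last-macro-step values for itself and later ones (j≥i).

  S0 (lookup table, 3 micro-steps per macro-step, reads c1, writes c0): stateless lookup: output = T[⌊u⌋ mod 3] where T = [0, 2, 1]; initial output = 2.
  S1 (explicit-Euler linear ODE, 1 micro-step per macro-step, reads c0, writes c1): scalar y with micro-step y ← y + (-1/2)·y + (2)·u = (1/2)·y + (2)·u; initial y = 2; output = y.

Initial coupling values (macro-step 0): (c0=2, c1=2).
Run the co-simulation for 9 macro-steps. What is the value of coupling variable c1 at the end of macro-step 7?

c1 at macro-step 7 = 307/64

macro 1: S0 reads c1=2 → after 3×micro: 1; S1 reads c0=1 → after 1×micro: 3 ⇒ (c0=1, c1=3)
macro 2: S0 reads c1=3 → after 3×micro: 0; S1 reads c0=0 → after 1×micro: 3/2 ⇒ (c0=0, c1=3/2)
macro 3: S0 reads c1=3/2 → after 3×micro: 2; S1 reads c0=2 → after 1×micro: 19/4 ⇒ (c0=2, c1=19/4)
macro 4: S0 reads c1=19/4 → after 3×micro: 2; S1 reads c0=2 → after 1×micro: 51/8 ⇒ (c0=2, c1=51/8)
macro 5: S0 reads c1=51/8 → after 3×micro: 0; S1 reads c0=0 → after 1×micro: 51/16 ⇒ (c0=0, c1=51/16)
macro 6: S0 reads c1=51/16 → after 3×micro: 0; S1 reads c0=0 → after 1×micro: 51/32 ⇒ (c0=0, c1=51/32)
macro 7: S0 reads c1=51/32 → after 3×micro: 2; S1 reads c0=2 → after 1×micro: 307/64 ⇒ (c0=2, c1=307/64)
macro 8: S0 reads c1=307/64 → after 3×micro: 2; S1 reads c0=2 → after 1×micro: 819/128 ⇒ (c0=2, c1=819/128)
macro 9: S0 reads c1=819/128 → after 3×micro: 0; S1 reads c0=0 → after 1×micro: 819/256 ⇒ (c0=0, c1=819/256)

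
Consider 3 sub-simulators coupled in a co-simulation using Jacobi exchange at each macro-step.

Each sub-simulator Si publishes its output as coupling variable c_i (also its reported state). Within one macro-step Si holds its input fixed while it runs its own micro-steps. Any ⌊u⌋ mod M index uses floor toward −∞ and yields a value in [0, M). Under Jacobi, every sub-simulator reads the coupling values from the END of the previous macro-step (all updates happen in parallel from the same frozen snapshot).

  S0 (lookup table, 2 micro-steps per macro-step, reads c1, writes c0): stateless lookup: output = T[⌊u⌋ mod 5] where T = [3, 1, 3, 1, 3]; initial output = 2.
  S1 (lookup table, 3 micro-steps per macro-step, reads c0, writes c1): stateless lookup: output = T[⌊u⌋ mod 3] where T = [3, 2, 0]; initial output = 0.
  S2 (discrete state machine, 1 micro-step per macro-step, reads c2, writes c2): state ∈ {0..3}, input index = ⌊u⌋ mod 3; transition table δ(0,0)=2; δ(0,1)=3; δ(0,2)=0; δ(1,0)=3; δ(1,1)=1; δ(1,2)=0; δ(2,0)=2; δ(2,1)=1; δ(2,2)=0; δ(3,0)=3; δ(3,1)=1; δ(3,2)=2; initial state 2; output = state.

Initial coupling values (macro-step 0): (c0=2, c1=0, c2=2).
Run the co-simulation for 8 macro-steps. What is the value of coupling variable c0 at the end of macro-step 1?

macro 1: S0 reads c1=0 → after 2×micro: 3; S1 reads c0=2 → after 3×micro: 0; S2 reads c2=2 → after 1×micro: 0 ⇒ (c0=3, c1=0, c2=0)
macro 2: S0 reads c1=0 → after 2×micro: 3; S1 reads c0=3 → after 3×micro: 3; S2 reads c2=0 → after 1×micro: 2 ⇒ (c0=3, c1=3, c2=2)
macro 3: S0 reads c1=3 → after 2×micro: 1; S1 reads c0=3 → after 3×micro: 3; S2 reads c2=2 → after 1×micro: 0 ⇒ (c0=1, c1=3, c2=0)
macro 4: S0 reads c1=3 → after 2×micro: 1; S1 reads c0=1 → after 3×micro: 2; S2 reads c2=0 → after 1×micro: 2 ⇒ (c0=1, c1=2, c2=2)
macro 5: S0 reads c1=2 → after 2×micro: 3; S1 reads c0=1 → after 3×micro: 2; S2 reads c2=2 → after 1×micro: 0 ⇒ (c0=3, c1=2, c2=0)
macro 6: S0 reads c1=2 → after 2×micro: 3; S1 reads c0=3 → after 3×micro: 3; S2 reads c2=0 → after 1×micro: 2 ⇒ (c0=3, c1=3, c2=2)
macro 7: S0 reads c1=3 → after 2×micro: 1; S1 reads c0=3 → after 3×micro: 3; S2 reads c2=2 → after 1×micro: 0 ⇒ (c0=1, c1=3, c2=0)
macro 8: S0 reads c1=3 → after 2×micro: 1; S1 reads c0=1 → after 3×micro: 2; S2 reads c2=0 → after 1×micro: 2 ⇒ (c0=1, c1=2, c2=2)

c0 at macro-step 1 = 3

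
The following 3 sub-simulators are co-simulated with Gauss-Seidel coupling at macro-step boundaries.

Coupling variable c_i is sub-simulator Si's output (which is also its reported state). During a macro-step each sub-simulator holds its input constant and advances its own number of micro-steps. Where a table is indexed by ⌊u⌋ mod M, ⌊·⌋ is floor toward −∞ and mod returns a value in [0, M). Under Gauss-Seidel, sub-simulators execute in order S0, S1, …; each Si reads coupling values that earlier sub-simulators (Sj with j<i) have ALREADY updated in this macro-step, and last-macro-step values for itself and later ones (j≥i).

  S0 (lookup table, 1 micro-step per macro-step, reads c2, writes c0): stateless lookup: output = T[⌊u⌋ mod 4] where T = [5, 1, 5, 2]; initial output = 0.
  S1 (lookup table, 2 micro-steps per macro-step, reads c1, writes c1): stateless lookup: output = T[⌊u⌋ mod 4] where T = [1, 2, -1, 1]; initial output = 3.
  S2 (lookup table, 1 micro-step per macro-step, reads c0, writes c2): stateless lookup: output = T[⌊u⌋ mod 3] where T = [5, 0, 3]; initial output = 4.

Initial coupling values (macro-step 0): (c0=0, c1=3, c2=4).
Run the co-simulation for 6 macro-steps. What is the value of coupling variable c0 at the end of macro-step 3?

macro 1: S0 reads c2=4 → after 1×micro: 5; S1 reads c1=3 → after 2×micro: 1; S2 reads c0=5 → after 1×micro: 3 ⇒ (c0=5, c1=1, c2=3)
macro 2: S0 reads c2=3 → after 1×micro: 2; S1 reads c1=1 → after 2×micro: 2; S2 reads c0=2 → after 1×micro: 3 ⇒ (c0=2, c1=2, c2=3)
macro 3: S0 reads c2=3 → after 1×micro: 2; S1 reads c1=2 → after 2×micro: -1; S2 reads c0=2 → after 1×micro: 3 ⇒ (c0=2, c1=-1, c2=3)
macro 4: S0 reads c2=3 → after 1×micro: 2; S1 reads c1=-1 → after 2×micro: 1; S2 reads c0=2 → after 1×micro: 3 ⇒ (c0=2, c1=1, c2=3)
macro 5: S0 reads c2=3 → after 1×micro: 2; S1 reads c1=1 → after 2×micro: 2; S2 reads c0=2 → after 1×micro: 3 ⇒ (c0=2, c1=2, c2=3)
macro 6: S0 reads c2=3 → after 1×micro: 2; S1 reads c1=2 → after 2×micro: -1; S2 reads c0=2 → after 1×micro: 3 ⇒ (c0=2, c1=-1, c2=3)

c0 at macro-step 3 = 2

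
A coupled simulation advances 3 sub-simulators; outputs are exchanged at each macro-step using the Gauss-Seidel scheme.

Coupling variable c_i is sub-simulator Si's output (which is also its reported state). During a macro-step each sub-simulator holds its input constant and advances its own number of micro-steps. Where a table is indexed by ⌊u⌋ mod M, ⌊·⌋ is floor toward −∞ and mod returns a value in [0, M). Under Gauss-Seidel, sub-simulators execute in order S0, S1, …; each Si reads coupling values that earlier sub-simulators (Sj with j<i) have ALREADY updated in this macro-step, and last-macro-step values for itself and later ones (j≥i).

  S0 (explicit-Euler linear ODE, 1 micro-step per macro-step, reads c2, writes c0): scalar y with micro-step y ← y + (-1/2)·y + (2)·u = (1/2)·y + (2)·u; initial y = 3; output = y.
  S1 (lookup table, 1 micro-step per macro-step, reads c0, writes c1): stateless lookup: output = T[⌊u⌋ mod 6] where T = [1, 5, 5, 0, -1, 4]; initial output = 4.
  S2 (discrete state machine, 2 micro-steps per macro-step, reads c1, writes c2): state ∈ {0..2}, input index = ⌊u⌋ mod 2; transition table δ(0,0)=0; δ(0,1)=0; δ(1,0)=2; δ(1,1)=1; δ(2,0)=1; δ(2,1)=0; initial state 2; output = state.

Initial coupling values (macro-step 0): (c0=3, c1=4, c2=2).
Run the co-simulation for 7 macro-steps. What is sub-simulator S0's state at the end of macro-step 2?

S0 state at macro-step 2 = 27/4

macro 1: S0 reads c2=2 → after 1×micro: 11/2; S1 reads c0=11/2 → after 1×micro: 4; S2 reads c1=4 → after 2×micro: 2 ⇒ (c0=11/2, c1=4, c2=2)
macro 2: S0 reads c2=2 → after 1×micro: 27/4; S1 reads c0=27/4 → after 1×micro: 1; S2 reads c1=1 → after 2×micro: 0 ⇒ (c0=27/4, c1=1, c2=0)
macro 3: S0 reads c2=0 → after 1×micro: 27/8; S1 reads c0=27/8 → after 1×micro: 0; S2 reads c1=0 → after 2×micro: 0 ⇒ (c0=27/8, c1=0, c2=0)
macro 4: S0 reads c2=0 → after 1×micro: 27/16; S1 reads c0=27/16 → after 1×micro: 5; S2 reads c1=5 → after 2×micro: 0 ⇒ (c0=27/16, c1=5, c2=0)
macro 5: S0 reads c2=0 → after 1×micro: 27/32; S1 reads c0=27/32 → after 1×micro: 1; S2 reads c1=1 → after 2×micro: 0 ⇒ (c0=27/32, c1=1, c2=0)
macro 6: S0 reads c2=0 → after 1×micro: 27/64; S1 reads c0=27/64 → after 1×micro: 1; S2 reads c1=1 → after 2×micro: 0 ⇒ (c0=27/64, c1=1, c2=0)
macro 7: S0 reads c2=0 → after 1×micro: 27/128; S1 reads c0=27/128 → after 1×micro: 1; S2 reads c1=1 → after 2×micro: 0 ⇒ (c0=27/128, c1=1, c2=0)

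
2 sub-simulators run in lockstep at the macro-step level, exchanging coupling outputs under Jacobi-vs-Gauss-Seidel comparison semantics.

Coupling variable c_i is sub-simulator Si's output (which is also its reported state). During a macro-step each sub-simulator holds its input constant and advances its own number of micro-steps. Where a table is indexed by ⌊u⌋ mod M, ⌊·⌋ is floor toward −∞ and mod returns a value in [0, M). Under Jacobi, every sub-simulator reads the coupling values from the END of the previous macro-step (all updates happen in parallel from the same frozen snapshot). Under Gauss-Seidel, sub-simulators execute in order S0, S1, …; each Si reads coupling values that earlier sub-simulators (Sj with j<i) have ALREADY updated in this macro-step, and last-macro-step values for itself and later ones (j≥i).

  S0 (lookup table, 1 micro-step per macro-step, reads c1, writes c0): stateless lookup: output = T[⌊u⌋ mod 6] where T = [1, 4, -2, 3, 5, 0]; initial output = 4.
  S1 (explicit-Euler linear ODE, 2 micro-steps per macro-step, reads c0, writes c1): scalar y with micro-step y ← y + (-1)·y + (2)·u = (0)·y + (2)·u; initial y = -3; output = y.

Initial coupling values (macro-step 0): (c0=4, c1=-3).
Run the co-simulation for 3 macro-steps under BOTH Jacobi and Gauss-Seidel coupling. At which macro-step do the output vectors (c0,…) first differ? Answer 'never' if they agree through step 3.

[Jacobi] macro 1: S0 reads c1=-3 → after 1×micro: 3; S1 reads c0=4 → after 2×micro: 8 ⇒ (c0=3, c1=8)
[Jacobi] macro 2: S0 reads c1=8 → after 1×micro: -2; S1 reads c0=3 → after 2×micro: 6 ⇒ (c0=-2, c1=6)
[Jacobi] macro 3: S0 reads c1=6 → after 1×micro: 1; S1 reads c0=-2 → after 2×micro: -4 ⇒ (c0=1, c1=-4)
[Gauss-Seidel] macro 1: S0 reads c1=-3 → after 1×micro: 3; S1 reads c0=3 → after 2×micro: 6 ⇒ (c0=3, c1=6)
[Gauss-Seidel] macro 2: S0 reads c1=6 → after 1×micro: 1; S1 reads c0=1 → after 2×micro: 2 ⇒ (c0=1, c1=2)
[Gauss-Seidel] macro 3: S0 reads c1=2 → after 1×micro: -2; S1 reads c0=-2 → after 2×micro: -4 ⇒ (c0=-2, c1=-4)

first divergence at macro-step: 1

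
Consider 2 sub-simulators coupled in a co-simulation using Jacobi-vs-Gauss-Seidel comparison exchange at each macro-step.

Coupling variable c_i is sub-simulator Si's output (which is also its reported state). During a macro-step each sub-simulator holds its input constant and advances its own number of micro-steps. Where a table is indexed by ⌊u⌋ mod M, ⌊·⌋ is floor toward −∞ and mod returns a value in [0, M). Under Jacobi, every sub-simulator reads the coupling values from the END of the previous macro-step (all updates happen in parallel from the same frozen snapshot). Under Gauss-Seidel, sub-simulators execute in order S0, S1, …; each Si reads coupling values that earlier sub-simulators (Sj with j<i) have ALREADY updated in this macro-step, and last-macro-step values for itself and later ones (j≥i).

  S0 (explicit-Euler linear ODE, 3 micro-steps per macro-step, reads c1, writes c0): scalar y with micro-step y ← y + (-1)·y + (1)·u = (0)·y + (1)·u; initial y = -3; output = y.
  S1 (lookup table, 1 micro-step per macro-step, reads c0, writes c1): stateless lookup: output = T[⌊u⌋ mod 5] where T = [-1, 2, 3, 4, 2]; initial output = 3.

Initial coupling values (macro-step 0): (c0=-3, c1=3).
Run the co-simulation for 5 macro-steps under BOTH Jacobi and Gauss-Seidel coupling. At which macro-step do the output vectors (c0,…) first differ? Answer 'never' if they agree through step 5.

first divergence at macro-step: 1

[Jacobi] macro 1: S0 reads c1=3 → after 3×micro: 3; S1 reads c0=-3 → after 1×micro: 3 ⇒ (c0=3, c1=3)
[Jacobi] macro 2: S0 reads c1=3 → after 3×micro: 3; S1 reads c0=3 → after 1×micro: 4 ⇒ (c0=3, c1=4)
[Jacobi] macro 3: S0 reads c1=4 → after 3×micro: 4; S1 reads c0=3 → after 1×micro: 4 ⇒ (c0=4, c1=4)
[Jacobi] macro 4: S0 reads c1=4 → after 3×micro: 4; S1 reads c0=4 → after 1×micro: 2 ⇒ (c0=4, c1=2)
[Jacobi] macro 5: S0 reads c1=2 → after 3×micro: 2; S1 reads c0=4 → after 1×micro: 2 ⇒ (c0=2, c1=2)
[Gauss-Seidel] macro 1: S0 reads c1=3 → after 3×micro: 3; S1 reads c0=3 → after 1×micro: 4 ⇒ (c0=3, c1=4)
[Gauss-Seidel] macro 2: S0 reads c1=4 → after 3×micro: 4; S1 reads c0=4 → after 1×micro: 2 ⇒ (c0=4, c1=2)
[Gauss-Seidel] macro 3: S0 reads c1=2 → after 3×micro: 2; S1 reads c0=2 → after 1×micro: 3 ⇒ (c0=2, c1=3)
[Gauss-Seidel] macro 4: S0 reads c1=3 → after 3×micro: 3; S1 reads c0=3 → after 1×micro: 4 ⇒ (c0=3, c1=4)
[Gauss-Seidel] macro 5: S0 reads c1=4 → after 3×micro: 4; S1 reads c0=4 → after 1×micro: 2 ⇒ (c0=4, c1=2)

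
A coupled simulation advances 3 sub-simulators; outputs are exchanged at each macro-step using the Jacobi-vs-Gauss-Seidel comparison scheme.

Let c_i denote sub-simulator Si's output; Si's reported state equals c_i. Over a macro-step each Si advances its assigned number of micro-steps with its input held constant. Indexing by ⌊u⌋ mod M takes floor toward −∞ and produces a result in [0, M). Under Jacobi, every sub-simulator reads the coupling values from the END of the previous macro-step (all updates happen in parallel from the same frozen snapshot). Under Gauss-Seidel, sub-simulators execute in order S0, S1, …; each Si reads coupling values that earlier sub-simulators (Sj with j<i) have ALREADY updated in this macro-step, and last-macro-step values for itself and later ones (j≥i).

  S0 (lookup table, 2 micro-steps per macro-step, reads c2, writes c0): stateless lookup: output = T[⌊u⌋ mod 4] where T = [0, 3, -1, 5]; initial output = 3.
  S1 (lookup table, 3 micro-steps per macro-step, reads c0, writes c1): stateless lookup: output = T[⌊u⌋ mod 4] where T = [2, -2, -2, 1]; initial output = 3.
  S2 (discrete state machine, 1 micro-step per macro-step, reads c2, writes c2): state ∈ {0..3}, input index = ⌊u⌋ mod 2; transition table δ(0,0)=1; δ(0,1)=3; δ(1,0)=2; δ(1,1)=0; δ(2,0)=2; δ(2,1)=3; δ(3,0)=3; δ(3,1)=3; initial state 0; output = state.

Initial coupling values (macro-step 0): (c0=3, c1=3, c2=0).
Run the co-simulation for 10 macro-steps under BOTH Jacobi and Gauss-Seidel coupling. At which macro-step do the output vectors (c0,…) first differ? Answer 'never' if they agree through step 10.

[Jacobi] macro 1: S0 reads c2=0 → after 2×micro: 0; S1 reads c0=3 → after 3×micro: 1; S2 reads c2=0 → after 1×micro: 1 ⇒ (c0=0, c1=1, c2=1)
[Jacobi] macro 2: S0 reads c2=1 → after 2×micro: 3; S1 reads c0=0 → after 3×micro: 2; S2 reads c2=1 → after 1×micro: 0 ⇒ (c0=3, c1=2, c2=0)
[Jacobi] macro 3: S0 reads c2=0 → after 2×micro: 0; S1 reads c0=3 → after 3×micro: 1; S2 reads c2=0 → after 1×micro: 1 ⇒ (c0=0, c1=1, c2=1)
[Jacobi] macro 4: S0 reads c2=1 → after 2×micro: 3; S1 reads c0=0 → after 3×micro: 2; S2 reads c2=1 → after 1×micro: 0 ⇒ (c0=3, c1=2, c2=0)
[Jacobi] macro 5: S0 reads c2=0 → after 2×micro: 0; S1 reads c0=3 → after 3×micro: 1; S2 reads c2=0 → after 1×micro: 1 ⇒ (c0=0, c1=1, c2=1)
[Jacobi] macro 6: S0 reads c2=1 → after 2×micro: 3; S1 reads c0=0 → after 3×micro: 2; S2 reads c2=1 → after 1×micro: 0 ⇒ (c0=3, c1=2, c2=0)
[Jacobi] macro 7: S0 reads c2=0 → after 2×micro: 0; S1 reads c0=3 → after 3×micro: 1; S2 reads c2=0 → after 1×micro: 1 ⇒ (c0=0, c1=1, c2=1)
[Jacobi] macro 8: S0 reads c2=1 → after 2×micro: 3; S1 reads c0=0 → after 3×micro: 2; S2 reads c2=1 → after 1×micro: 0 ⇒ (c0=3, c1=2, c2=0)
[Jacobi] macro 9: S0 reads c2=0 → after 2×micro: 0; S1 reads c0=3 → after 3×micro: 1; S2 reads c2=0 → after 1×micro: 1 ⇒ (c0=0, c1=1, c2=1)
[Jacobi] macro 10: S0 reads c2=1 → after 2×micro: 3; S1 reads c0=0 → after 3×micro: 2; S2 reads c2=1 → after 1×micro: 0 ⇒ (c0=3, c1=2, c2=0)
[Gauss-Seidel] macro 1: S0 reads c2=0 → after 2×micro: 0; S1 reads c0=0 → after 3×micro: 2; S2 reads c2=0 → after 1×micro: 1 ⇒ (c0=0, c1=2, c2=1)
[Gauss-Seidel] macro 2: S0 reads c2=1 → after 2×micro: 3; S1 reads c0=3 → after 3×micro: 1; S2 reads c2=1 → after 1×micro: 0 ⇒ (c0=3, c1=1, c2=0)
[Gauss-Seidel] macro 3: S0 reads c2=0 → after 2×micro: 0; S1 reads c0=0 → after 3×micro: 2; S2 reads c2=0 → after 1×micro: 1 ⇒ (c0=0, c1=2, c2=1)
[Gauss-Seidel] macro 4: S0 reads c2=1 → after 2×micro: 3; S1 reads c0=3 → after 3×micro: 1; S2 reads c2=1 → after 1×micro: 0 ⇒ (c0=3, c1=1, c2=0)
[Gauss-Seidel] macro 5: S0 reads c2=0 → after 2×micro: 0; S1 reads c0=0 → after 3×micro: 2; S2 reads c2=0 → after 1×micro: 1 ⇒ (c0=0, c1=2, c2=1)
[Gauss-Seidel] macro 6: S0 reads c2=1 → after 2×micro: 3; S1 reads c0=3 → after 3×micro: 1; S2 reads c2=1 → after 1×micro: 0 ⇒ (c0=3, c1=1, c2=0)
[Gauss-Seidel] macro 7: S0 reads c2=0 → after 2×micro: 0; S1 reads c0=0 → after 3×micro: 2; S2 reads c2=0 → after 1×micro: 1 ⇒ (c0=0, c1=2, c2=1)
[Gauss-Seidel] macro 8: S0 reads c2=1 → after 2×micro: 3; S1 reads c0=3 → after 3×micro: 1; S2 reads c2=1 → after 1×micro: 0 ⇒ (c0=3, c1=1, c2=0)
[Gauss-Seidel] macro 9: S0 reads c2=0 → after 2×micro: 0; S1 reads c0=0 → after 3×micro: 2; S2 reads c2=0 → after 1×micro: 1 ⇒ (c0=0, c1=2, c2=1)
[Gauss-Seidel] macro 10: S0 reads c2=1 → after 2×micro: 3; S1 reads c0=3 → after 3×micro: 1; S2 reads c2=1 → after 1×micro: 0 ⇒ (c0=3, c1=1, c2=0)

first divergence at macro-step: 1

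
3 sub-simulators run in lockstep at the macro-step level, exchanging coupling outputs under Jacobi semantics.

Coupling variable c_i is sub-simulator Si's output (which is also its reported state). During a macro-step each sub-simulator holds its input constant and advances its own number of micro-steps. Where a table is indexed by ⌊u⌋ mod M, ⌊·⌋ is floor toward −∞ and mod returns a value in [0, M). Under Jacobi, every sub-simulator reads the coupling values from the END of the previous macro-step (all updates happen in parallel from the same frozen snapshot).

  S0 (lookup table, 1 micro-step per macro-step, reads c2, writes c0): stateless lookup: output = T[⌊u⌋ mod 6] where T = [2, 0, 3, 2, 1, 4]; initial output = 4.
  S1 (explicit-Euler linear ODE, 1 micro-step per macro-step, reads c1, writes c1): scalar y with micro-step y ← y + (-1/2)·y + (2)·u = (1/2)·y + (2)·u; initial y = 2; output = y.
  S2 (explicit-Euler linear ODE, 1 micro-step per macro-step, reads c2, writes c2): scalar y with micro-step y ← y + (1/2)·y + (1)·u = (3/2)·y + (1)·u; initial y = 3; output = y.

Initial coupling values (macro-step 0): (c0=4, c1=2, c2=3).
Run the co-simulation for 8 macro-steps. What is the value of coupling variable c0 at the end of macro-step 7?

c0 at macro-step 7 = 2

macro 1: S0 reads c2=3 → after 1×micro: 2; S1 reads c1=2 → after 1×micro: 5; S2 reads c2=3 → after 1×micro: 15/2 ⇒ (c0=2, c1=5, c2=15/2)
macro 2: S0 reads c2=15/2 → after 1×micro: 0; S1 reads c1=5 → after 1×micro: 25/2; S2 reads c2=15/2 → after 1×micro: 75/4 ⇒ (c0=0, c1=25/2, c2=75/4)
macro 3: S0 reads c2=75/4 → after 1×micro: 2; S1 reads c1=25/2 → after 1×micro: 125/4; S2 reads c2=75/4 → after 1×micro: 375/8 ⇒ (c0=2, c1=125/4, c2=375/8)
macro 4: S0 reads c2=375/8 → after 1×micro: 1; S1 reads c1=125/4 → after 1×micro: 625/8; S2 reads c2=375/8 → after 1×micro: 1875/16 ⇒ (c0=1, c1=625/8, c2=1875/16)
macro 5: S0 reads c2=1875/16 → after 1×micro: 2; S1 reads c1=625/8 → after 1×micro: 3125/16; S2 reads c2=1875/16 → after 1×micro: 9375/32 ⇒ (c0=2, c1=3125/16, c2=9375/32)
macro 6: S0 reads c2=9375/32 → after 1×micro: 1; S1 reads c1=3125/16 → after 1×micro: 15625/32; S2 reads c2=9375/32 → after 1×micro: 46875/64 ⇒ (c0=1, c1=15625/32, c2=46875/64)
macro 7: S0 reads c2=46875/64 → after 1×micro: 2; S1 reads c1=15625/32 → after 1×micro: 78125/64; S2 reads c2=46875/64 → after 1×micro: 234375/128 ⇒ (c0=2, c1=78125/64, c2=234375/128)
macro 8: S0 reads c2=234375/128 → after 1×micro: 0; S1 reads c1=78125/64 → after 1×micro: 390625/128; S2 reads c2=234375/128 → after 1×micro: 1171875/256 ⇒ (c0=0, c1=390625/128, c2=1171875/256)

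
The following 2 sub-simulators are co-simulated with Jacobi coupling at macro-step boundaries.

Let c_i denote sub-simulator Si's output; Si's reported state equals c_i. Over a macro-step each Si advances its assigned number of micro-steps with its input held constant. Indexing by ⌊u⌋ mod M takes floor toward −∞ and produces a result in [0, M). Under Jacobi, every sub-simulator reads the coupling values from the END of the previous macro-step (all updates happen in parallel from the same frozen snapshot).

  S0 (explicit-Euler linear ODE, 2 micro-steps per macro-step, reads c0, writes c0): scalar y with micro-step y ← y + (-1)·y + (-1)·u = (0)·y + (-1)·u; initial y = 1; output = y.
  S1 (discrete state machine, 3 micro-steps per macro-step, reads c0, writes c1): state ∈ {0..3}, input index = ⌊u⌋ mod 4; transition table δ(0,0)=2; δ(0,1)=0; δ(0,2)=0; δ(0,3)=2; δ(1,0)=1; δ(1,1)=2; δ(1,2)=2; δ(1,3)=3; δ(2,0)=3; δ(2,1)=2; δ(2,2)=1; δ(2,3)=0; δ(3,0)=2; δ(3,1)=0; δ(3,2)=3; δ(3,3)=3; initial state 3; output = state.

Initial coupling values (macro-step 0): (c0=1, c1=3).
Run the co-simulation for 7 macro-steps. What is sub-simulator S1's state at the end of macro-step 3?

macro 1: S0 reads c0=1 → after 2×micro: -1; S1 reads c0=1 → after 3×micro: 0 ⇒ (c0=-1, c1=0)
macro 2: S0 reads c0=-1 → after 2×micro: 1; S1 reads c0=-1 → after 3×micro: 2 ⇒ (c0=1, c1=2)
macro 3: S0 reads c0=1 → after 2×micro: -1; S1 reads c0=1 → after 3×micro: 2 ⇒ (c0=-1, c1=2)
macro 4: S0 reads c0=-1 → after 2×micro: 1; S1 reads c0=-1 → after 3×micro: 0 ⇒ (c0=1, c1=0)
macro 5: S0 reads c0=1 → after 2×micro: -1; S1 reads c0=1 → after 3×micro: 0 ⇒ (c0=-1, c1=0)
macro 6: S0 reads c0=-1 → after 2×micro: 1; S1 reads c0=-1 → after 3×micro: 2 ⇒ (c0=1, c1=2)
macro 7: S0 reads c0=1 → after 2×micro: -1; S1 reads c0=1 → after 3×micro: 2 ⇒ (c0=-1, c1=2)

S1 state at macro-step 3 = 2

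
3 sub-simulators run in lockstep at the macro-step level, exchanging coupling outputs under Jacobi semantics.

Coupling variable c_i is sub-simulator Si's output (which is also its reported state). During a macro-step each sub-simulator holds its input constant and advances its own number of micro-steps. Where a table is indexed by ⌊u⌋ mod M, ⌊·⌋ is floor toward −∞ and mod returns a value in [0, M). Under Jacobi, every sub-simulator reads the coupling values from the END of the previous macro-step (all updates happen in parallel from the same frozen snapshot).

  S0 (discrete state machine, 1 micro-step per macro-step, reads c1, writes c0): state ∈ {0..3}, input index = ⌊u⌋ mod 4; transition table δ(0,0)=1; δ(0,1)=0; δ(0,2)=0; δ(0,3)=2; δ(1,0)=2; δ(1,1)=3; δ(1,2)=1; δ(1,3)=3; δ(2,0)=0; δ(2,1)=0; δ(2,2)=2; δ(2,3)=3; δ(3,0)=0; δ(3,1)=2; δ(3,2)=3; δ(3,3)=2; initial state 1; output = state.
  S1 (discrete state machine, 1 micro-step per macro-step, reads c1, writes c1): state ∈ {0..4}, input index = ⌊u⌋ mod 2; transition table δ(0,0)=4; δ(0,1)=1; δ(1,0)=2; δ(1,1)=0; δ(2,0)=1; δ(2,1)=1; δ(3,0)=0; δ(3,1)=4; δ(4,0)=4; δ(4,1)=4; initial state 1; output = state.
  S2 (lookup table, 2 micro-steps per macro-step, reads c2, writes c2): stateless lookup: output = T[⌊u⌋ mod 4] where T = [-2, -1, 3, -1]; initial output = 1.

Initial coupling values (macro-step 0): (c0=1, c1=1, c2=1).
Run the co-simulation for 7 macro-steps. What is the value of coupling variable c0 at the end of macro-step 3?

macro 1: S0 reads c1=1 → after 1×micro: 3; S1 reads c1=1 → after 1×micro: 0; S2 reads c2=1 → after 2×micro: -1 ⇒ (c0=3, c1=0, c2=-1)
macro 2: S0 reads c1=0 → after 1×micro: 0; S1 reads c1=0 → after 1×micro: 4; S2 reads c2=-1 → after 2×micro: -1 ⇒ (c0=0, c1=4, c2=-1)
macro 3: S0 reads c1=4 → after 1×micro: 1; S1 reads c1=4 → after 1×micro: 4; S2 reads c2=-1 → after 2×micro: -1 ⇒ (c0=1, c1=4, c2=-1)
macro 4: S0 reads c1=4 → after 1×micro: 2; S1 reads c1=4 → after 1×micro: 4; S2 reads c2=-1 → after 2×micro: -1 ⇒ (c0=2, c1=4, c2=-1)
macro 5: S0 reads c1=4 → after 1×micro: 0; S1 reads c1=4 → after 1×micro: 4; S2 reads c2=-1 → after 2×micro: -1 ⇒ (c0=0, c1=4, c2=-1)
macro 6: S0 reads c1=4 → after 1×micro: 1; S1 reads c1=4 → after 1×micro: 4; S2 reads c2=-1 → after 2×micro: -1 ⇒ (c0=1, c1=4, c2=-1)
macro 7: S0 reads c1=4 → after 1×micro: 2; S1 reads c1=4 → after 1×micro: 4; S2 reads c2=-1 → after 2×micro: -1 ⇒ (c0=2, c1=4, c2=-1)

c0 at macro-step 3 = 1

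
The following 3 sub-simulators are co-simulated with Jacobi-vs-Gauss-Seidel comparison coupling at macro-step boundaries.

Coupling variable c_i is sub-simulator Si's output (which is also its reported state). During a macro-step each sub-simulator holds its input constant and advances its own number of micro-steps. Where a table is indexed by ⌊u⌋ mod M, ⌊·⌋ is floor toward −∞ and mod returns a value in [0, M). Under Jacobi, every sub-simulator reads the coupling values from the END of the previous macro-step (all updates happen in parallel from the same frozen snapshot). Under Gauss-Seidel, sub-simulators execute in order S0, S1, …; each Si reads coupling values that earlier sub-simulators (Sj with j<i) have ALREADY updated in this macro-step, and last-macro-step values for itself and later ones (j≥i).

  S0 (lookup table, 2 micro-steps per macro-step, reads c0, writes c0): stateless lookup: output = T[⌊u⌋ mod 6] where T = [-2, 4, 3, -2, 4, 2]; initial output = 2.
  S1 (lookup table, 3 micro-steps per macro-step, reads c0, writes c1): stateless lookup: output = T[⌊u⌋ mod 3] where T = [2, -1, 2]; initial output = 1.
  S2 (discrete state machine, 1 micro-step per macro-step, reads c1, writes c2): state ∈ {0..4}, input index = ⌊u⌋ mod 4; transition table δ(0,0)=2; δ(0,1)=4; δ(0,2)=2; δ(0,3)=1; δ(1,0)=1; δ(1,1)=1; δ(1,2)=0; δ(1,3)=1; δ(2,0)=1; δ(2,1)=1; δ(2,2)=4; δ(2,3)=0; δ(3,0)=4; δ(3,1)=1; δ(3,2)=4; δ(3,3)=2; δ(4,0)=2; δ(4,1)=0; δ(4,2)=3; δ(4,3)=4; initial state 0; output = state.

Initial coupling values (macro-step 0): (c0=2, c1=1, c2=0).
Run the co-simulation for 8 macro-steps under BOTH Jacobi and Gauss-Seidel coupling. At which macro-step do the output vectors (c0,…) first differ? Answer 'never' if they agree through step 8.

first divergence at macro-step: 1

[Jacobi] macro 1: S0 reads c0=2 → after 2×micro: 3; S1 reads c0=2 → after 3×micro: 2; S2 reads c1=1 → after 1×micro: 4 ⇒ (c0=3, c1=2, c2=4)
[Jacobi] macro 2: S0 reads c0=3 → after 2×micro: -2; S1 reads c0=3 → after 3×micro: 2; S2 reads c1=2 → after 1×micro: 3 ⇒ (c0=-2, c1=2, c2=3)
[Jacobi] macro 3: S0 reads c0=-2 → after 2×micro: 4; S1 reads c0=-2 → after 3×micro: -1; S2 reads c1=2 → after 1×micro: 4 ⇒ (c0=4, c1=-1, c2=4)
[Jacobi] macro 4: S0 reads c0=4 → after 2×micro: 4; S1 reads c0=4 → after 3×micro: -1; S2 reads c1=-1 → after 1×micro: 4 ⇒ (c0=4, c1=-1, c2=4)
[Jacobi] macro 5: S0 reads c0=4 → after 2×micro: 4; S1 reads c0=4 → after 3×micro: -1; S2 reads c1=-1 → after 1×micro: 4 ⇒ (c0=4, c1=-1, c2=4)
[Jacobi] macro 6: S0 reads c0=4 → after 2×micro: 4; S1 reads c0=4 → after 3×micro: -1; S2 reads c1=-1 → after 1×micro: 4 ⇒ (c0=4, c1=-1, c2=4)
[Jacobi] macro 7: S0 reads c0=4 → after 2×micro: 4; S1 reads c0=4 → after 3×micro: -1; S2 reads c1=-1 → after 1×micro: 4 ⇒ (c0=4, c1=-1, c2=4)
[Jacobi] macro 8: S0 reads c0=4 → after 2×micro: 4; S1 reads c0=4 → after 3×micro: -1; S2 reads c1=-1 → after 1×micro: 4 ⇒ (c0=4, c1=-1, c2=4)
[Gauss-Seidel] macro 1: S0 reads c0=2 → after 2×micro: 3; S1 reads c0=3 → after 3×micro: 2; S2 reads c1=2 → after 1×micro: 2 ⇒ (c0=3, c1=2, c2=2)
[Gauss-Seidel] macro 2: S0 reads c0=3 → after 2×micro: -2; S1 reads c0=-2 → after 3×micro: -1; S2 reads c1=-1 → after 1×micro: 0 ⇒ (c0=-2, c1=-1, c2=0)
[Gauss-Seidel] macro 3: S0 reads c0=-2 → after 2×micro: 4; S1 reads c0=4 → after 3×micro: -1; S2 reads c1=-1 → after 1×micro: 1 ⇒ (c0=4, c1=-1, c2=1)
[Gauss-Seidel] macro 4: S0 reads c0=4 → after 2×micro: 4; S1 reads c0=4 → after 3×micro: -1; S2 reads c1=-1 → after 1×micro: 1 ⇒ (c0=4, c1=-1, c2=1)
[Gauss-Seidel] macro 5: S0 reads c0=4 → after 2×micro: 4; S1 reads c0=4 → after 3×micro: -1; S2 reads c1=-1 → after 1×micro: 1 ⇒ (c0=4, c1=-1, c2=1)
[Gauss-Seidel] macro 6: S0 reads c0=4 → after 2×micro: 4; S1 reads c0=4 → after 3×micro: -1; S2 reads c1=-1 → after 1×micro: 1 ⇒ (c0=4, c1=-1, c2=1)
[Gauss-Seidel] macro 7: S0 reads c0=4 → after 2×micro: 4; S1 reads c0=4 → after 3×micro: -1; S2 reads c1=-1 → after 1×micro: 1 ⇒ (c0=4, c1=-1, c2=1)
[Gauss-Seidel] macro 8: S0 reads c0=4 → after 2×micro: 4; S1 reads c0=4 → after 3×micro: -1; S2 reads c1=-1 → after 1×micro: 1 ⇒ (c0=4, c1=-1, c2=1)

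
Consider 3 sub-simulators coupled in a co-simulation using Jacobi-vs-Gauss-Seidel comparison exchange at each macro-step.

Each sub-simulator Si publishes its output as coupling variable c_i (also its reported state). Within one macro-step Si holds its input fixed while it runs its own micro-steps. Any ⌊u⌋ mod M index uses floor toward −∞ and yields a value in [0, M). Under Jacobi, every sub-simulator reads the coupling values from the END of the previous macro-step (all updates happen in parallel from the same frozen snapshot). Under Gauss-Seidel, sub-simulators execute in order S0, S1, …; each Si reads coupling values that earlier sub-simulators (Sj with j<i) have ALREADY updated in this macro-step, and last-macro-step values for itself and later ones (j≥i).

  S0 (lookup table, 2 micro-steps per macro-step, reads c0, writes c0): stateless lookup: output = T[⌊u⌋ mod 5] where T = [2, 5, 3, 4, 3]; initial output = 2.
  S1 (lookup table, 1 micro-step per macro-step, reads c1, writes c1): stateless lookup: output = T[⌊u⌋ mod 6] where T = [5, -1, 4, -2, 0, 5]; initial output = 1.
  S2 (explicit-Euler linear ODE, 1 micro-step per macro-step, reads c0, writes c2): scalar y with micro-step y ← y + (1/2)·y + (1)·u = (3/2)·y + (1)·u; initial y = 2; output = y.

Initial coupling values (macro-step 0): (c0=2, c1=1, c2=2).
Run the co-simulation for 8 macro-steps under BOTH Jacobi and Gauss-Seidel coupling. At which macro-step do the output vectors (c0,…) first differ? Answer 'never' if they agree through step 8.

[Jacobi] macro 1: S0 reads c0=2 → after 2×micro: 3; S1 reads c1=1 → after 1×micro: -1; S2 reads c0=2 → after 1×micro: 5 ⇒ (c0=3, c1=-1, c2=5)
[Jacobi] macro 2: S0 reads c0=3 → after 2×micro: 4; S1 reads c1=-1 → after 1×micro: 5; S2 reads c0=3 → after 1×micro: 21/2 ⇒ (c0=4, c1=5, c2=21/2)
[Jacobi] macro 3: S0 reads c0=4 → after 2×micro: 3; S1 reads c1=5 → after 1×micro: 5; S2 reads c0=4 → after 1×micro: 79/4 ⇒ (c0=3, c1=5, c2=79/4)
[Jacobi] macro 4: S0 reads c0=3 → after 2×micro: 4; S1 reads c1=5 → after 1×micro: 5; S2 reads c0=3 → after 1×micro: 261/8 ⇒ (c0=4, c1=5, c2=261/8)
[Jacobi] macro 5: S0 reads c0=4 → after 2×micro: 3; S1 reads c1=5 → after 1×micro: 5; S2 reads c0=4 → after 1×micro: 847/16 ⇒ (c0=3, c1=5, c2=847/16)
[Jacobi] macro 6: S0 reads c0=3 → after 2×micro: 4; S1 reads c1=5 → after 1×micro: 5; S2 reads c0=3 → after 1×micro: 2637/32 ⇒ (c0=4, c1=5, c2=2637/32)
[Jacobi] macro 7: S0 reads c0=4 → after 2×micro: 3; S1 reads c1=5 → after 1×micro: 5; S2 reads c0=4 → after 1×micro: 8167/64 ⇒ (c0=3, c1=5, c2=8167/64)
[Jacobi] macro 8: S0 reads c0=3 → after 2×micro: 4; S1 reads c1=5 → after 1×micro: 5; S2 reads c0=3 → after 1×micro: 24885/128 ⇒ (c0=4, c1=5, c2=24885/128)
[Gauss-Seidel] macro 1: S0 reads c0=2 → after 2×micro: 3; S1 reads c1=1 → after 1×micro: -1; S2 reads c0=3 → after 1×micro: 6 ⇒ (c0=3, c1=-1, c2=6)
[Gauss-Seidel] macro 2: S0 reads c0=3 → after 2×micro: 4; S1 reads c1=-1 → after 1×micro: 5; S2 reads c0=4 → after 1×micro: 13 ⇒ (c0=4, c1=5, c2=13)
[Gauss-Seidel] macro 3: S0 reads c0=4 → after 2×micro: 3; S1 reads c1=5 → after 1×micro: 5; S2 reads c0=3 → after 1×micro: 45/2 ⇒ (c0=3, c1=5, c2=45/2)
[Gauss-Seidel] macro 4: S0 reads c0=3 → after 2×micro: 4; S1 reads c1=5 → after 1×micro: 5; S2 reads c0=4 → after 1×micro: 151/4 ⇒ (c0=4, c1=5, c2=151/4)
[Gauss-Seidel] macro 5: S0 reads c0=4 → after 2×micro: 3; S1 reads c1=5 → after 1×micro: 5; S2 reads c0=3 → after 1×micro: 477/8 ⇒ (c0=3, c1=5, c2=477/8)
[Gauss-Seidel] macro 6: S0 reads c0=3 → after 2×micro: 4; S1 reads c1=5 → after 1×micro: 5; S2 reads c0=4 → after 1×micro: 1495/16 ⇒ (c0=4, c1=5, c2=1495/16)
[Gauss-Seidel] macro 7: S0 reads c0=4 → after 2×micro: 3; S1 reads c1=5 → after 1×micro: 5; S2 reads c0=3 → after 1×micro: 4581/32 ⇒ (c0=3, c1=5, c2=4581/32)
[Gauss-Seidel] macro 8: S0 reads c0=3 → after 2×micro: 4; S1 reads c1=5 → after 1×micro: 5; S2 reads c0=4 → after 1×micro: 13999/64 ⇒ (c0=4, c1=5, c2=13999/64)

first divergence at macro-step: 1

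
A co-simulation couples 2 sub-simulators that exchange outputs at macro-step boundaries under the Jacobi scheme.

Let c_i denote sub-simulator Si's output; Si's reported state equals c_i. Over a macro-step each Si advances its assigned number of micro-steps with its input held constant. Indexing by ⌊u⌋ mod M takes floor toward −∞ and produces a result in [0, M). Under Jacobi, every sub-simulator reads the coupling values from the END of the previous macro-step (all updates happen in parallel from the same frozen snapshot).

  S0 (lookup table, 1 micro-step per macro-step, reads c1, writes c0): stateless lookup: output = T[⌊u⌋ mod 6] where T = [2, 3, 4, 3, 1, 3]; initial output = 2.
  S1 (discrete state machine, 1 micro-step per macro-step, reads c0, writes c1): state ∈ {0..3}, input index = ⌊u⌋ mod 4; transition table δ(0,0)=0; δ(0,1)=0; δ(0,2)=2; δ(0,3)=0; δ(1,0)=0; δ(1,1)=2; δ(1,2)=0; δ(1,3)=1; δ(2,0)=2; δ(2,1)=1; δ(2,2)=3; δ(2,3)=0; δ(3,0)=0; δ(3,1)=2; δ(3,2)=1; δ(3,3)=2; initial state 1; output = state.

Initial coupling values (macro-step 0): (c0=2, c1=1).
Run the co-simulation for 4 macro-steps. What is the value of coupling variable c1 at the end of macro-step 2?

macro 1: S0 reads c1=1 → after 1×micro: 3; S1 reads c0=2 → after 1×micro: 0 ⇒ (c0=3, c1=0)
macro 2: S0 reads c1=0 → after 1×micro: 2; S1 reads c0=3 → after 1×micro: 0 ⇒ (c0=2, c1=0)
macro 3: S0 reads c1=0 → after 1×micro: 2; S1 reads c0=2 → after 1×micro: 2 ⇒ (c0=2, c1=2)
macro 4: S0 reads c1=2 → after 1×micro: 4; S1 reads c0=2 → after 1×micro: 3 ⇒ (c0=4, c1=3)

c1 at macro-step 2 = 0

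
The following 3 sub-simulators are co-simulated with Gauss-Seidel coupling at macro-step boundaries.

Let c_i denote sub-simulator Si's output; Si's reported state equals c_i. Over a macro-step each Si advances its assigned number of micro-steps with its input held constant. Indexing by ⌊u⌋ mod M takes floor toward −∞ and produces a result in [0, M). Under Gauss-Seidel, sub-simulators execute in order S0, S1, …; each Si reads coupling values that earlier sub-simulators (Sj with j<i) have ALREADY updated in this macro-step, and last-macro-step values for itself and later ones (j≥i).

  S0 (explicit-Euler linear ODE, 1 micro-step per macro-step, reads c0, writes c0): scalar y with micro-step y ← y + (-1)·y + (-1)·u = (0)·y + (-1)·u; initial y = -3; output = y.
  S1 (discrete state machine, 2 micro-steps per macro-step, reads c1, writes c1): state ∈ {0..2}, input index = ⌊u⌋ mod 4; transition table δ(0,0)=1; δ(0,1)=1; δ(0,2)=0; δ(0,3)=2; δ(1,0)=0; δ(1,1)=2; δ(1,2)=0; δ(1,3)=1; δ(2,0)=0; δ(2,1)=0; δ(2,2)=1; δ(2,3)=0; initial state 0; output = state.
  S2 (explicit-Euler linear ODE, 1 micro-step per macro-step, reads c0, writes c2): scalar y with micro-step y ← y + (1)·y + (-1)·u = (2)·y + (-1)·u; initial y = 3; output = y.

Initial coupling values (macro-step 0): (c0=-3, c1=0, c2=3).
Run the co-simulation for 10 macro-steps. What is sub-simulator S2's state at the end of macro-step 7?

S2 state at macro-step 7 = 255

macro 1: S0 reads c0=-3 → after 1×micro: 3; S1 reads c1=0 → after 2×micro: 0; S2 reads c0=3 → after 1×micro: 3 ⇒ (c0=3, c1=0, c2=3)
macro 2: S0 reads c0=3 → after 1×micro: -3; S1 reads c1=0 → after 2×micro: 0; S2 reads c0=-3 → after 1×micro: 9 ⇒ (c0=-3, c1=0, c2=9)
macro 3: S0 reads c0=-3 → after 1×micro: 3; S1 reads c1=0 → after 2×micro: 0; S2 reads c0=3 → after 1×micro: 15 ⇒ (c0=3, c1=0, c2=15)
macro 4: S0 reads c0=3 → after 1×micro: -3; S1 reads c1=0 → after 2×micro: 0; S2 reads c0=-3 → after 1×micro: 33 ⇒ (c0=-3, c1=0, c2=33)
macro 5: S0 reads c0=-3 → after 1×micro: 3; S1 reads c1=0 → after 2×micro: 0; S2 reads c0=3 → after 1×micro: 63 ⇒ (c0=3, c1=0, c2=63)
macro 6: S0 reads c0=3 → after 1×micro: -3; S1 reads c1=0 → after 2×micro: 0; S2 reads c0=-3 → after 1×micro: 129 ⇒ (c0=-3, c1=0, c2=129)
macro 7: S0 reads c0=-3 → after 1×micro: 3; S1 reads c1=0 → after 2×micro: 0; S2 reads c0=3 → after 1×micro: 255 ⇒ (c0=3, c1=0, c2=255)
macro 8: S0 reads c0=3 → after 1×micro: -3; S1 reads c1=0 → after 2×micro: 0; S2 reads c0=-3 → after 1×micro: 513 ⇒ (c0=-3, c1=0, c2=513)
macro 9: S0 reads c0=-3 → after 1×micro: 3; S1 reads c1=0 → after 2×micro: 0; S2 reads c0=3 → after 1×micro: 1023 ⇒ (c0=3, c1=0, c2=1023)
macro 10: S0 reads c0=3 → after 1×micro: -3; S1 reads c1=0 → after 2×micro: 0; S2 reads c0=-3 → after 1×micro: 2049 ⇒ (c0=-3, c1=0, c2=2049)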